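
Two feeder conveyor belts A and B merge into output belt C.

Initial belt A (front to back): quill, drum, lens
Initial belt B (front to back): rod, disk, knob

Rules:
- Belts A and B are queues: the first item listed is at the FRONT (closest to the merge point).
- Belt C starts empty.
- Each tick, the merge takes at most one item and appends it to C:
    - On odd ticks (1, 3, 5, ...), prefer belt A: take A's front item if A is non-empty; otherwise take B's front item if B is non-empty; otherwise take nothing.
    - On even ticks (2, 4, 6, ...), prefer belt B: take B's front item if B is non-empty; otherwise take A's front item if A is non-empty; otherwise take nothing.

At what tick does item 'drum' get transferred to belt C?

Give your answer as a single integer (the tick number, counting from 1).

Answer: 3

Derivation:
Tick 1: prefer A, take quill from A; A=[drum,lens] B=[rod,disk,knob] C=[quill]
Tick 2: prefer B, take rod from B; A=[drum,lens] B=[disk,knob] C=[quill,rod]
Tick 3: prefer A, take drum from A; A=[lens] B=[disk,knob] C=[quill,rod,drum]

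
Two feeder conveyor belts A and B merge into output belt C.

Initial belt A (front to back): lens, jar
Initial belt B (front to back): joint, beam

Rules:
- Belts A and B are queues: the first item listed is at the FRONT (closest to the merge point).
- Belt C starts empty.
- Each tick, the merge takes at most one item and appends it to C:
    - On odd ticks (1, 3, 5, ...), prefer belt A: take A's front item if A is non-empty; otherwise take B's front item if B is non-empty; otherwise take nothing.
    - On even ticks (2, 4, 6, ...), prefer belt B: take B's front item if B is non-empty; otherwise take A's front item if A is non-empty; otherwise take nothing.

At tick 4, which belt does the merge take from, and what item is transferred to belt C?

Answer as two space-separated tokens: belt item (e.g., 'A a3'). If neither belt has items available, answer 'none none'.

Tick 1: prefer A, take lens from A; A=[jar] B=[joint,beam] C=[lens]
Tick 2: prefer B, take joint from B; A=[jar] B=[beam] C=[lens,joint]
Tick 3: prefer A, take jar from A; A=[-] B=[beam] C=[lens,joint,jar]
Tick 4: prefer B, take beam from B; A=[-] B=[-] C=[lens,joint,jar,beam]

Answer: B beam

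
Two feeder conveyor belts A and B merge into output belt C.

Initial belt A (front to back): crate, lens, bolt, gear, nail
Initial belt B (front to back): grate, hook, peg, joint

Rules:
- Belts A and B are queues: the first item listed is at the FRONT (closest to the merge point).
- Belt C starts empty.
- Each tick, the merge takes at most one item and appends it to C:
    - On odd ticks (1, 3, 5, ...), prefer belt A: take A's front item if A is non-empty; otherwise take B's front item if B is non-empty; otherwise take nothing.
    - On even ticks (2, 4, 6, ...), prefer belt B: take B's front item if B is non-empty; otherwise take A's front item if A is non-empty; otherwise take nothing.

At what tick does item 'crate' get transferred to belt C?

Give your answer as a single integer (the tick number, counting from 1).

Tick 1: prefer A, take crate from A; A=[lens,bolt,gear,nail] B=[grate,hook,peg,joint] C=[crate]

Answer: 1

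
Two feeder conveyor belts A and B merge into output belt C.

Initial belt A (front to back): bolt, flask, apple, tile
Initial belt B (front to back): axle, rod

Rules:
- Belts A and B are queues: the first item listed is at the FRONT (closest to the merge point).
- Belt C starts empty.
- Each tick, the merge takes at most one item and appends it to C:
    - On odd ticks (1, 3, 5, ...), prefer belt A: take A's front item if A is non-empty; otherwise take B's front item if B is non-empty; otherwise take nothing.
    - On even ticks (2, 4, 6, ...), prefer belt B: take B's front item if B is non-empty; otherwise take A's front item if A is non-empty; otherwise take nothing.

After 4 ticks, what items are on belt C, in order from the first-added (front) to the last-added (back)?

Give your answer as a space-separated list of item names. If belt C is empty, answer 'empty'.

Tick 1: prefer A, take bolt from A; A=[flask,apple,tile] B=[axle,rod] C=[bolt]
Tick 2: prefer B, take axle from B; A=[flask,apple,tile] B=[rod] C=[bolt,axle]
Tick 3: prefer A, take flask from A; A=[apple,tile] B=[rod] C=[bolt,axle,flask]
Tick 4: prefer B, take rod from B; A=[apple,tile] B=[-] C=[bolt,axle,flask,rod]

Answer: bolt axle flask rod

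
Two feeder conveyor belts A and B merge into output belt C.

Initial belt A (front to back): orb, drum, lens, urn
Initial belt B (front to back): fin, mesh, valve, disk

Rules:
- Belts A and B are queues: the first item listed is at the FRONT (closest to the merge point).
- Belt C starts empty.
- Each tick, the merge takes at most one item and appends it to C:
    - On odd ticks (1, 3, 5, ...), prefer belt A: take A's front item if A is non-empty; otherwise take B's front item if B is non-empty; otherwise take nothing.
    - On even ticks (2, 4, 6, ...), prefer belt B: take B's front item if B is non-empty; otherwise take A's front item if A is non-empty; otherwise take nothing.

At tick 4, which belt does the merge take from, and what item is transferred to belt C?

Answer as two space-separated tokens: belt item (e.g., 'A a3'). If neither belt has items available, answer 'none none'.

Tick 1: prefer A, take orb from A; A=[drum,lens,urn] B=[fin,mesh,valve,disk] C=[orb]
Tick 2: prefer B, take fin from B; A=[drum,lens,urn] B=[mesh,valve,disk] C=[orb,fin]
Tick 3: prefer A, take drum from A; A=[lens,urn] B=[mesh,valve,disk] C=[orb,fin,drum]
Tick 4: prefer B, take mesh from B; A=[lens,urn] B=[valve,disk] C=[orb,fin,drum,mesh]

Answer: B mesh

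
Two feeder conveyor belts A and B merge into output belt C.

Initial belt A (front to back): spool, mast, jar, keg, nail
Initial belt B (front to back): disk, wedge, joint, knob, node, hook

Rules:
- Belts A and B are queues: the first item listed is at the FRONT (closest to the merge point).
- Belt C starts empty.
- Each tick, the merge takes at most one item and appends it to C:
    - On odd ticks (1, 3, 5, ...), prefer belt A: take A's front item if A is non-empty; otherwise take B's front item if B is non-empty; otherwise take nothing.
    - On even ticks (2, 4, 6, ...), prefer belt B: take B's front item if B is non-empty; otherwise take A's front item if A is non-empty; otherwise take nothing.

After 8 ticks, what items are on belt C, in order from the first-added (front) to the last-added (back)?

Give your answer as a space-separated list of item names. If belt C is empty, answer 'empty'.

Answer: spool disk mast wedge jar joint keg knob

Derivation:
Tick 1: prefer A, take spool from A; A=[mast,jar,keg,nail] B=[disk,wedge,joint,knob,node,hook] C=[spool]
Tick 2: prefer B, take disk from B; A=[mast,jar,keg,nail] B=[wedge,joint,knob,node,hook] C=[spool,disk]
Tick 3: prefer A, take mast from A; A=[jar,keg,nail] B=[wedge,joint,knob,node,hook] C=[spool,disk,mast]
Tick 4: prefer B, take wedge from B; A=[jar,keg,nail] B=[joint,knob,node,hook] C=[spool,disk,mast,wedge]
Tick 5: prefer A, take jar from A; A=[keg,nail] B=[joint,knob,node,hook] C=[spool,disk,mast,wedge,jar]
Tick 6: prefer B, take joint from B; A=[keg,nail] B=[knob,node,hook] C=[spool,disk,mast,wedge,jar,joint]
Tick 7: prefer A, take keg from A; A=[nail] B=[knob,node,hook] C=[spool,disk,mast,wedge,jar,joint,keg]
Tick 8: prefer B, take knob from B; A=[nail] B=[node,hook] C=[spool,disk,mast,wedge,jar,joint,keg,knob]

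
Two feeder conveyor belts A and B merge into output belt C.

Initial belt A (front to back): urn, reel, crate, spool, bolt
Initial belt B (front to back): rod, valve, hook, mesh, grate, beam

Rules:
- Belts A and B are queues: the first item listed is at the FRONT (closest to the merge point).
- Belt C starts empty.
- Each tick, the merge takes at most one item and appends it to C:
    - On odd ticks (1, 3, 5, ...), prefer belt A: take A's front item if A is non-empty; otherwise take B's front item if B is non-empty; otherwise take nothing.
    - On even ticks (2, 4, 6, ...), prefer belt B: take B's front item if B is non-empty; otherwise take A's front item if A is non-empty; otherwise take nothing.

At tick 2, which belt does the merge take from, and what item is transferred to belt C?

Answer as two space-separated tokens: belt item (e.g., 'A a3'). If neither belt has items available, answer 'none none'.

Answer: B rod

Derivation:
Tick 1: prefer A, take urn from A; A=[reel,crate,spool,bolt] B=[rod,valve,hook,mesh,grate,beam] C=[urn]
Tick 2: prefer B, take rod from B; A=[reel,crate,spool,bolt] B=[valve,hook,mesh,grate,beam] C=[urn,rod]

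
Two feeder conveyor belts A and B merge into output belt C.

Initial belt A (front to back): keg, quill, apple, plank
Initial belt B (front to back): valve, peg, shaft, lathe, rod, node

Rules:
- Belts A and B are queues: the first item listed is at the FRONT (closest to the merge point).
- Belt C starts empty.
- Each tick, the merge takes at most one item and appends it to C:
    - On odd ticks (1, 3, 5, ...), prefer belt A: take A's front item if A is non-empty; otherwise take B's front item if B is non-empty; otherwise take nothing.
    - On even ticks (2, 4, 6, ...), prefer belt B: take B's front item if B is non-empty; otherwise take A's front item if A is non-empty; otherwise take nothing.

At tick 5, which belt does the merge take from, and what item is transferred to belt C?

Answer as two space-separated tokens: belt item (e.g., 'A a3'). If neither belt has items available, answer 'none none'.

Answer: A apple

Derivation:
Tick 1: prefer A, take keg from A; A=[quill,apple,plank] B=[valve,peg,shaft,lathe,rod,node] C=[keg]
Tick 2: prefer B, take valve from B; A=[quill,apple,plank] B=[peg,shaft,lathe,rod,node] C=[keg,valve]
Tick 3: prefer A, take quill from A; A=[apple,plank] B=[peg,shaft,lathe,rod,node] C=[keg,valve,quill]
Tick 4: prefer B, take peg from B; A=[apple,plank] B=[shaft,lathe,rod,node] C=[keg,valve,quill,peg]
Tick 5: prefer A, take apple from A; A=[plank] B=[shaft,lathe,rod,node] C=[keg,valve,quill,peg,apple]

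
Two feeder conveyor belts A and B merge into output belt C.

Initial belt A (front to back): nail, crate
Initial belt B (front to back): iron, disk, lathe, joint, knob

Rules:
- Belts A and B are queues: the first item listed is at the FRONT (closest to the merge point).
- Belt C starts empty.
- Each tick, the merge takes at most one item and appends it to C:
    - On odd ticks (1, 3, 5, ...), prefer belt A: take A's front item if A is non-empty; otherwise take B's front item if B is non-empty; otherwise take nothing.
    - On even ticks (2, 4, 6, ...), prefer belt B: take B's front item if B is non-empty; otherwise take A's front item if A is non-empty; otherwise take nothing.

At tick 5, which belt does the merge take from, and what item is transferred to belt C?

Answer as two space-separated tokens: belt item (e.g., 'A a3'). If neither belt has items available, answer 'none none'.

Tick 1: prefer A, take nail from A; A=[crate] B=[iron,disk,lathe,joint,knob] C=[nail]
Tick 2: prefer B, take iron from B; A=[crate] B=[disk,lathe,joint,knob] C=[nail,iron]
Tick 3: prefer A, take crate from A; A=[-] B=[disk,lathe,joint,knob] C=[nail,iron,crate]
Tick 4: prefer B, take disk from B; A=[-] B=[lathe,joint,knob] C=[nail,iron,crate,disk]
Tick 5: prefer A, take lathe from B; A=[-] B=[joint,knob] C=[nail,iron,crate,disk,lathe]

Answer: B lathe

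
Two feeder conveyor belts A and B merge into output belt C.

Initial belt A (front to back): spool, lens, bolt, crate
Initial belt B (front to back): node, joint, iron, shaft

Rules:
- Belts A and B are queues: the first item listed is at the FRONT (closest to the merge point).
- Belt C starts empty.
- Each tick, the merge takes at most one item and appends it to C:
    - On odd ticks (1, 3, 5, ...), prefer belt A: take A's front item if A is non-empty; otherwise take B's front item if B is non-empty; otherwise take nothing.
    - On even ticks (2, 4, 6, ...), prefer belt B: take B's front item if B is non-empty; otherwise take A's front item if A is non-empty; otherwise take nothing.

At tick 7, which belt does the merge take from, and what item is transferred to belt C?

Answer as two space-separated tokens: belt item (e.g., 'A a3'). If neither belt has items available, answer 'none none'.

Answer: A crate

Derivation:
Tick 1: prefer A, take spool from A; A=[lens,bolt,crate] B=[node,joint,iron,shaft] C=[spool]
Tick 2: prefer B, take node from B; A=[lens,bolt,crate] B=[joint,iron,shaft] C=[spool,node]
Tick 3: prefer A, take lens from A; A=[bolt,crate] B=[joint,iron,shaft] C=[spool,node,lens]
Tick 4: prefer B, take joint from B; A=[bolt,crate] B=[iron,shaft] C=[spool,node,lens,joint]
Tick 5: prefer A, take bolt from A; A=[crate] B=[iron,shaft] C=[spool,node,lens,joint,bolt]
Tick 6: prefer B, take iron from B; A=[crate] B=[shaft] C=[spool,node,lens,joint,bolt,iron]
Tick 7: prefer A, take crate from A; A=[-] B=[shaft] C=[spool,node,lens,joint,bolt,iron,crate]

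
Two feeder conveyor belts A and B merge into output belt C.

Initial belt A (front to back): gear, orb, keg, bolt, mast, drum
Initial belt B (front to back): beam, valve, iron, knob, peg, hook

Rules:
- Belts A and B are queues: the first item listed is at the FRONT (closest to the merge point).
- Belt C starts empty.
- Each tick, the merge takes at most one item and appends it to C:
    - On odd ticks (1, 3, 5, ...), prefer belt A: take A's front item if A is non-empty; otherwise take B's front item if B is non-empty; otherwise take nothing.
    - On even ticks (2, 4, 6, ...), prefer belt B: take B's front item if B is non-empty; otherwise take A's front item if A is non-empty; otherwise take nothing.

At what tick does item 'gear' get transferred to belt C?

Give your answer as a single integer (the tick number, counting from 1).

Tick 1: prefer A, take gear from A; A=[orb,keg,bolt,mast,drum] B=[beam,valve,iron,knob,peg,hook] C=[gear]

Answer: 1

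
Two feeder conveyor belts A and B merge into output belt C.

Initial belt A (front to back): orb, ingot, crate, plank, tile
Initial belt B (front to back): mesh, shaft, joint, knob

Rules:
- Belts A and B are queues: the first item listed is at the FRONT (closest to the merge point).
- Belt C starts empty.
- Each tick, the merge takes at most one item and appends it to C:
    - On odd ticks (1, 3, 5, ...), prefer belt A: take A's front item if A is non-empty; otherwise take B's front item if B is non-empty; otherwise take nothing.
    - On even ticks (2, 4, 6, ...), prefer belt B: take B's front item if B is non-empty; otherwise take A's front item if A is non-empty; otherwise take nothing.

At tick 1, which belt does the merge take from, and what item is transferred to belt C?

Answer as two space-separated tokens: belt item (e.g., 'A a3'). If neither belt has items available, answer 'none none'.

Answer: A orb

Derivation:
Tick 1: prefer A, take orb from A; A=[ingot,crate,plank,tile] B=[mesh,shaft,joint,knob] C=[orb]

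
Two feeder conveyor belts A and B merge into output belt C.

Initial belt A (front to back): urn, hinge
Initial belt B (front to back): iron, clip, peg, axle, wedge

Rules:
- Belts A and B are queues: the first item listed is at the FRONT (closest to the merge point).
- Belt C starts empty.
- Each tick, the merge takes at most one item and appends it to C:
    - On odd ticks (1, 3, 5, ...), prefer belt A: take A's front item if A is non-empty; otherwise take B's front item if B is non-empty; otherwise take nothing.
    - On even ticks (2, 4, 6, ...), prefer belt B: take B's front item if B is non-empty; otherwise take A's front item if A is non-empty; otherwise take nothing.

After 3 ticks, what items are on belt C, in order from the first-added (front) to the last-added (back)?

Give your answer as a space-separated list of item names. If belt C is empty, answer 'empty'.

Tick 1: prefer A, take urn from A; A=[hinge] B=[iron,clip,peg,axle,wedge] C=[urn]
Tick 2: prefer B, take iron from B; A=[hinge] B=[clip,peg,axle,wedge] C=[urn,iron]
Tick 3: prefer A, take hinge from A; A=[-] B=[clip,peg,axle,wedge] C=[urn,iron,hinge]

Answer: urn iron hinge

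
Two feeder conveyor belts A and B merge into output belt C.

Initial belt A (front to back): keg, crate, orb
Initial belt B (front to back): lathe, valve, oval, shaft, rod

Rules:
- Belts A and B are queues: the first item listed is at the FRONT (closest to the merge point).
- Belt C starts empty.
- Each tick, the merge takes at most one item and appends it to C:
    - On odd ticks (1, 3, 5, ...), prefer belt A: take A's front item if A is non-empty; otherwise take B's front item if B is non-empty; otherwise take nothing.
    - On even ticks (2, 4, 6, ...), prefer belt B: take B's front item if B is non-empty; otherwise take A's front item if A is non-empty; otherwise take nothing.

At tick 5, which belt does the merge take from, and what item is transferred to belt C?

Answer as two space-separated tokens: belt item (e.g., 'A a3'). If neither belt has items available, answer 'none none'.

Tick 1: prefer A, take keg from A; A=[crate,orb] B=[lathe,valve,oval,shaft,rod] C=[keg]
Tick 2: prefer B, take lathe from B; A=[crate,orb] B=[valve,oval,shaft,rod] C=[keg,lathe]
Tick 3: prefer A, take crate from A; A=[orb] B=[valve,oval,shaft,rod] C=[keg,lathe,crate]
Tick 4: prefer B, take valve from B; A=[orb] B=[oval,shaft,rod] C=[keg,lathe,crate,valve]
Tick 5: prefer A, take orb from A; A=[-] B=[oval,shaft,rod] C=[keg,lathe,crate,valve,orb]

Answer: A orb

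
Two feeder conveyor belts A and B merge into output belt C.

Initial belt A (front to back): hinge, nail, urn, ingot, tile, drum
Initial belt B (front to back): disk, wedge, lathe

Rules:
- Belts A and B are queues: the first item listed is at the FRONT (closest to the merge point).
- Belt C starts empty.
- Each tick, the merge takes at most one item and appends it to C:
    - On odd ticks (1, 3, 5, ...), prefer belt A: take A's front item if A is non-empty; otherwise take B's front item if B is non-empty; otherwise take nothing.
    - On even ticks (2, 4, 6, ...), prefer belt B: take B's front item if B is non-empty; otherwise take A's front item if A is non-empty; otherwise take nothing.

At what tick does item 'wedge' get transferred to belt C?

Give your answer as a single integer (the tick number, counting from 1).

Tick 1: prefer A, take hinge from A; A=[nail,urn,ingot,tile,drum] B=[disk,wedge,lathe] C=[hinge]
Tick 2: prefer B, take disk from B; A=[nail,urn,ingot,tile,drum] B=[wedge,lathe] C=[hinge,disk]
Tick 3: prefer A, take nail from A; A=[urn,ingot,tile,drum] B=[wedge,lathe] C=[hinge,disk,nail]
Tick 4: prefer B, take wedge from B; A=[urn,ingot,tile,drum] B=[lathe] C=[hinge,disk,nail,wedge]

Answer: 4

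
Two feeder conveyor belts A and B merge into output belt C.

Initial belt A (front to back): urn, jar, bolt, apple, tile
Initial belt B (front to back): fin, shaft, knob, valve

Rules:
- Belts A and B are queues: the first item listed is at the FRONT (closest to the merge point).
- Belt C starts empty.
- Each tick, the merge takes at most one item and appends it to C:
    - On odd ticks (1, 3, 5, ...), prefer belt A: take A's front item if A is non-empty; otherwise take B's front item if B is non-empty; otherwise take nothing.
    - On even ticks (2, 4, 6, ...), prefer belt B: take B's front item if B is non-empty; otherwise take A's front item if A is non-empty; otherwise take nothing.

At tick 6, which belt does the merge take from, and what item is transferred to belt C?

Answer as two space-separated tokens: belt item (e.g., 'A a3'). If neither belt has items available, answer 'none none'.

Tick 1: prefer A, take urn from A; A=[jar,bolt,apple,tile] B=[fin,shaft,knob,valve] C=[urn]
Tick 2: prefer B, take fin from B; A=[jar,bolt,apple,tile] B=[shaft,knob,valve] C=[urn,fin]
Tick 3: prefer A, take jar from A; A=[bolt,apple,tile] B=[shaft,knob,valve] C=[urn,fin,jar]
Tick 4: prefer B, take shaft from B; A=[bolt,apple,tile] B=[knob,valve] C=[urn,fin,jar,shaft]
Tick 5: prefer A, take bolt from A; A=[apple,tile] B=[knob,valve] C=[urn,fin,jar,shaft,bolt]
Tick 6: prefer B, take knob from B; A=[apple,tile] B=[valve] C=[urn,fin,jar,shaft,bolt,knob]

Answer: B knob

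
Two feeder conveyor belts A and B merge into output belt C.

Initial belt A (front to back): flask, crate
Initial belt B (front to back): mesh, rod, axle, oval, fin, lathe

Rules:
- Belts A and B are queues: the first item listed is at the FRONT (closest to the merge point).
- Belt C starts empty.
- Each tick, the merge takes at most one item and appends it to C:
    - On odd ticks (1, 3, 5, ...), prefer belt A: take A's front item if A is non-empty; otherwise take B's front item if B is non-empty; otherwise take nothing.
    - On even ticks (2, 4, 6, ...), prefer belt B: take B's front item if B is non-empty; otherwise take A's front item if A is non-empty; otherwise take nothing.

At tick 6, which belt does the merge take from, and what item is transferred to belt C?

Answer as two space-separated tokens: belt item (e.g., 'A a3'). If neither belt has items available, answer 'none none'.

Answer: B oval

Derivation:
Tick 1: prefer A, take flask from A; A=[crate] B=[mesh,rod,axle,oval,fin,lathe] C=[flask]
Tick 2: prefer B, take mesh from B; A=[crate] B=[rod,axle,oval,fin,lathe] C=[flask,mesh]
Tick 3: prefer A, take crate from A; A=[-] B=[rod,axle,oval,fin,lathe] C=[flask,mesh,crate]
Tick 4: prefer B, take rod from B; A=[-] B=[axle,oval,fin,lathe] C=[flask,mesh,crate,rod]
Tick 5: prefer A, take axle from B; A=[-] B=[oval,fin,lathe] C=[flask,mesh,crate,rod,axle]
Tick 6: prefer B, take oval from B; A=[-] B=[fin,lathe] C=[flask,mesh,crate,rod,axle,oval]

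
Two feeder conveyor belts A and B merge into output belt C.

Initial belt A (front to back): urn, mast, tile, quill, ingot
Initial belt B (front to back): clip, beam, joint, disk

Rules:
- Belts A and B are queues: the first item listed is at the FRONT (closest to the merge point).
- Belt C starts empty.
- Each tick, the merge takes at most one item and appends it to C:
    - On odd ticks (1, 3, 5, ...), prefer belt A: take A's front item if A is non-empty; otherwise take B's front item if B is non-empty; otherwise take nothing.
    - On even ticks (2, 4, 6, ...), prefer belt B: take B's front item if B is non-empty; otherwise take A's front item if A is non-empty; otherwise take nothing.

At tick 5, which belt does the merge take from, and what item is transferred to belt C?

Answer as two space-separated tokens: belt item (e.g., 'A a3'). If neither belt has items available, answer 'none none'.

Tick 1: prefer A, take urn from A; A=[mast,tile,quill,ingot] B=[clip,beam,joint,disk] C=[urn]
Tick 2: prefer B, take clip from B; A=[mast,tile,quill,ingot] B=[beam,joint,disk] C=[urn,clip]
Tick 3: prefer A, take mast from A; A=[tile,quill,ingot] B=[beam,joint,disk] C=[urn,clip,mast]
Tick 4: prefer B, take beam from B; A=[tile,quill,ingot] B=[joint,disk] C=[urn,clip,mast,beam]
Tick 5: prefer A, take tile from A; A=[quill,ingot] B=[joint,disk] C=[urn,clip,mast,beam,tile]

Answer: A tile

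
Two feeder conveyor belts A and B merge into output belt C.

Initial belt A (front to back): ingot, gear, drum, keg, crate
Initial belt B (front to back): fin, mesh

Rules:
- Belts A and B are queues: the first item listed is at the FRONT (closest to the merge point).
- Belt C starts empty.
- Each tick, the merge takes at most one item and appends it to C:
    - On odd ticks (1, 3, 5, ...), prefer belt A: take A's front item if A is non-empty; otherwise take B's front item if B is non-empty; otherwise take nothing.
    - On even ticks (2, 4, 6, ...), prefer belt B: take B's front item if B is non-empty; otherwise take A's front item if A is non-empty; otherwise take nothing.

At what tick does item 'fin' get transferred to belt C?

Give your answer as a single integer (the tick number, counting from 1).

Tick 1: prefer A, take ingot from A; A=[gear,drum,keg,crate] B=[fin,mesh] C=[ingot]
Tick 2: prefer B, take fin from B; A=[gear,drum,keg,crate] B=[mesh] C=[ingot,fin]

Answer: 2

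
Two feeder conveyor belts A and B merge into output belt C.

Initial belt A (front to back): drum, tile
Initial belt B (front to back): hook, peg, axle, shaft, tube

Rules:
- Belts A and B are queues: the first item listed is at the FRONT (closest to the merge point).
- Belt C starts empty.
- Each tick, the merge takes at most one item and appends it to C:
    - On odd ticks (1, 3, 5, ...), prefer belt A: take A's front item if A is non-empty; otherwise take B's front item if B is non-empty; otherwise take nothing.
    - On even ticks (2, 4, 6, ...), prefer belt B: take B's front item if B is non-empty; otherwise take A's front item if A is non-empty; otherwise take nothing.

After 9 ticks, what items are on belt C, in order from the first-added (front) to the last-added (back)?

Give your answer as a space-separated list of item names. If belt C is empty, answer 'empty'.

Tick 1: prefer A, take drum from A; A=[tile] B=[hook,peg,axle,shaft,tube] C=[drum]
Tick 2: prefer B, take hook from B; A=[tile] B=[peg,axle,shaft,tube] C=[drum,hook]
Tick 3: prefer A, take tile from A; A=[-] B=[peg,axle,shaft,tube] C=[drum,hook,tile]
Tick 4: prefer B, take peg from B; A=[-] B=[axle,shaft,tube] C=[drum,hook,tile,peg]
Tick 5: prefer A, take axle from B; A=[-] B=[shaft,tube] C=[drum,hook,tile,peg,axle]
Tick 6: prefer B, take shaft from B; A=[-] B=[tube] C=[drum,hook,tile,peg,axle,shaft]
Tick 7: prefer A, take tube from B; A=[-] B=[-] C=[drum,hook,tile,peg,axle,shaft,tube]
Tick 8: prefer B, both empty, nothing taken; A=[-] B=[-] C=[drum,hook,tile,peg,axle,shaft,tube]
Tick 9: prefer A, both empty, nothing taken; A=[-] B=[-] C=[drum,hook,tile,peg,axle,shaft,tube]

Answer: drum hook tile peg axle shaft tube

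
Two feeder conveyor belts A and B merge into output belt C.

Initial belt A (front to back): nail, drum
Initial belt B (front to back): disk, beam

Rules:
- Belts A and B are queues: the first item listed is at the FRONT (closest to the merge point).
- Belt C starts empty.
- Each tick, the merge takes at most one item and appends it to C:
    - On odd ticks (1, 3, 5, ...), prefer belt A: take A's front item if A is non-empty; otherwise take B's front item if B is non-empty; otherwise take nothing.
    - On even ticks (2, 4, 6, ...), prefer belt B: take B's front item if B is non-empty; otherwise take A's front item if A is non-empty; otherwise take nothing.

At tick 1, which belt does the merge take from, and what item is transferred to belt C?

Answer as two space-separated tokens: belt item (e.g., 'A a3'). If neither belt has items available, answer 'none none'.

Tick 1: prefer A, take nail from A; A=[drum] B=[disk,beam] C=[nail]

Answer: A nail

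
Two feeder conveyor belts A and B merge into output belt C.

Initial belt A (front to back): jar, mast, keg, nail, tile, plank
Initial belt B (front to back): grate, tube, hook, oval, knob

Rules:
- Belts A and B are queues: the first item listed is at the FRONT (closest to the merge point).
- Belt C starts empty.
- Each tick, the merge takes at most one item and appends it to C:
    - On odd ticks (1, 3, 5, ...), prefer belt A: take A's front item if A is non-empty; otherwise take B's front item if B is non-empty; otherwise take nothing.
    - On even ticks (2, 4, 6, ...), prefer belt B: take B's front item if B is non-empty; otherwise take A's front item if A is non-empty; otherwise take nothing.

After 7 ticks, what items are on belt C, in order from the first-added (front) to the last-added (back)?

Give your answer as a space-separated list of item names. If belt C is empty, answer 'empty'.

Tick 1: prefer A, take jar from A; A=[mast,keg,nail,tile,plank] B=[grate,tube,hook,oval,knob] C=[jar]
Tick 2: prefer B, take grate from B; A=[mast,keg,nail,tile,plank] B=[tube,hook,oval,knob] C=[jar,grate]
Tick 3: prefer A, take mast from A; A=[keg,nail,tile,plank] B=[tube,hook,oval,knob] C=[jar,grate,mast]
Tick 4: prefer B, take tube from B; A=[keg,nail,tile,plank] B=[hook,oval,knob] C=[jar,grate,mast,tube]
Tick 5: prefer A, take keg from A; A=[nail,tile,plank] B=[hook,oval,knob] C=[jar,grate,mast,tube,keg]
Tick 6: prefer B, take hook from B; A=[nail,tile,plank] B=[oval,knob] C=[jar,grate,mast,tube,keg,hook]
Tick 7: prefer A, take nail from A; A=[tile,plank] B=[oval,knob] C=[jar,grate,mast,tube,keg,hook,nail]

Answer: jar grate mast tube keg hook nail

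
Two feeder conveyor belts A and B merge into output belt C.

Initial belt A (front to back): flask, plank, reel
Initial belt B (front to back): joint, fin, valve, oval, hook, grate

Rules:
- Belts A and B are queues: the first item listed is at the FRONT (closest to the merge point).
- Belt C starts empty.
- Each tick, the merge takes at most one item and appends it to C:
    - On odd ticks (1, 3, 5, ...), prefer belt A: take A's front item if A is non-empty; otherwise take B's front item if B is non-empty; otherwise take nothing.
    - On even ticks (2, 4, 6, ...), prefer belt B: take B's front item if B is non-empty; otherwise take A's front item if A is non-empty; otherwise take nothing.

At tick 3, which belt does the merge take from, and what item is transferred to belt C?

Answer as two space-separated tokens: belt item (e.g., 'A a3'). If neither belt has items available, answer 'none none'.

Answer: A plank

Derivation:
Tick 1: prefer A, take flask from A; A=[plank,reel] B=[joint,fin,valve,oval,hook,grate] C=[flask]
Tick 2: prefer B, take joint from B; A=[plank,reel] B=[fin,valve,oval,hook,grate] C=[flask,joint]
Tick 3: prefer A, take plank from A; A=[reel] B=[fin,valve,oval,hook,grate] C=[flask,joint,plank]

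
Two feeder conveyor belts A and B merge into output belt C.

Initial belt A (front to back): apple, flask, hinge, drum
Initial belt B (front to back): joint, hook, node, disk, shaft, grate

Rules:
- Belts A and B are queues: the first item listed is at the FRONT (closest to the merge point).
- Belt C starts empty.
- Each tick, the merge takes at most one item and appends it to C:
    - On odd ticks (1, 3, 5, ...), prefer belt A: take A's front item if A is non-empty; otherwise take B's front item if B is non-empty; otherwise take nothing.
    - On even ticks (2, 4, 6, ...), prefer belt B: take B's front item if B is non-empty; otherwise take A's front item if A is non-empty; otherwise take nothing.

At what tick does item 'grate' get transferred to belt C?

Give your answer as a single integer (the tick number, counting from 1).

Tick 1: prefer A, take apple from A; A=[flask,hinge,drum] B=[joint,hook,node,disk,shaft,grate] C=[apple]
Tick 2: prefer B, take joint from B; A=[flask,hinge,drum] B=[hook,node,disk,shaft,grate] C=[apple,joint]
Tick 3: prefer A, take flask from A; A=[hinge,drum] B=[hook,node,disk,shaft,grate] C=[apple,joint,flask]
Tick 4: prefer B, take hook from B; A=[hinge,drum] B=[node,disk,shaft,grate] C=[apple,joint,flask,hook]
Tick 5: prefer A, take hinge from A; A=[drum] B=[node,disk,shaft,grate] C=[apple,joint,flask,hook,hinge]
Tick 6: prefer B, take node from B; A=[drum] B=[disk,shaft,grate] C=[apple,joint,flask,hook,hinge,node]
Tick 7: prefer A, take drum from A; A=[-] B=[disk,shaft,grate] C=[apple,joint,flask,hook,hinge,node,drum]
Tick 8: prefer B, take disk from B; A=[-] B=[shaft,grate] C=[apple,joint,flask,hook,hinge,node,drum,disk]
Tick 9: prefer A, take shaft from B; A=[-] B=[grate] C=[apple,joint,flask,hook,hinge,node,drum,disk,shaft]
Tick 10: prefer B, take grate from B; A=[-] B=[-] C=[apple,joint,flask,hook,hinge,node,drum,disk,shaft,grate]

Answer: 10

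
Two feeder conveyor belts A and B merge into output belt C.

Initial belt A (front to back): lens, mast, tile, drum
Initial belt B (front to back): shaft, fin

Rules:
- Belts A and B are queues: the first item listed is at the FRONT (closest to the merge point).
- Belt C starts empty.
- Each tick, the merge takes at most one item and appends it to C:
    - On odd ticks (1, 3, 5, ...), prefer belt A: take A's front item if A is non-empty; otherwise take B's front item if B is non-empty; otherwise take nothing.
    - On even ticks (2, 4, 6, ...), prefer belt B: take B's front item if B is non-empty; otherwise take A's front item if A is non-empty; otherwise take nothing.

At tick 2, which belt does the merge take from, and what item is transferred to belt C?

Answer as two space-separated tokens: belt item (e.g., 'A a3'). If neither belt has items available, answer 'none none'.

Tick 1: prefer A, take lens from A; A=[mast,tile,drum] B=[shaft,fin] C=[lens]
Tick 2: prefer B, take shaft from B; A=[mast,tile,drum] B=[fin] C=[lens,shaft]

Answer: B shaft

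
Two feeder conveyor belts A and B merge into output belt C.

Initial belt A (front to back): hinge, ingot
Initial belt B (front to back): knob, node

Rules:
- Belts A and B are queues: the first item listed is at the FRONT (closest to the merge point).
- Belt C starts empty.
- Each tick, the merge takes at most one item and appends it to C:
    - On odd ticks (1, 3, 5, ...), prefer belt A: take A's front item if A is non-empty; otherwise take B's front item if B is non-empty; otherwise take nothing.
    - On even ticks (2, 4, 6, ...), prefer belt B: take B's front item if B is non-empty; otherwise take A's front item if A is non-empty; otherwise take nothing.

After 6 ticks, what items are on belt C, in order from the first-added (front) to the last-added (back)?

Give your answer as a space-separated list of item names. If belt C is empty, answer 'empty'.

Answer: hinge knob ingot node

Derivation:
Tick 1: prefer A, take hinge from A; A=[ingot] B=[knob,node] C=[hinge]
Tick 2: prefer B, take knob from B; A=[ingot] B=[node] C=[hinge,knob]
Tick 3: prefer A, take ingot from A; A=[-] B=[node] C=[hinge,knob,ingot]
Tick 4: prefer B, take node from B; A=[-] B=[-] C=[hinge,knob,ingot,node]
Tick 5: prefer A, both empty, nothing taken; A=[-] B=[-] C=[hinge,knob,ingot,node]
Tick 6: prefer B, both empty, nothing taken; A=[-] B=[-] C=[hinge,knob,ingot,node]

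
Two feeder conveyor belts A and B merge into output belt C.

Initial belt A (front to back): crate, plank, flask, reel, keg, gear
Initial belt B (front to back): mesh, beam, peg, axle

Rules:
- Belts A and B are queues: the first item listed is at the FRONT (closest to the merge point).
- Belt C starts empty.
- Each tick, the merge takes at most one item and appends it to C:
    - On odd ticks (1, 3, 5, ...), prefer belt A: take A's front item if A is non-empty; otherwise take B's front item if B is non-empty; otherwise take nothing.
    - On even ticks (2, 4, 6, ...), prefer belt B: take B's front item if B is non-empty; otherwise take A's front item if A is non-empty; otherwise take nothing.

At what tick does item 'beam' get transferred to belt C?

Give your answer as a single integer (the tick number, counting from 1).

Tick 1: prefer A, take crate from A; A=[plank,flask,reel,keg,gear] B=[mesh,beam,peg,axle] C=[crate]
Tick 2: prefer B, take mesh from B; A=[plank,flask,reel,keg,gear] B=[beam,peg,axle] C=[crate,mesh]
Tick 3: prefer A, take plank from A; A=[flask,reel,keg,gear] B=[beam,peg,axle] C=[crate,mesh,plank]
Tick 4: prefer B, take beam from B; A=[flask,reel,keg,gear] B=[peg,axle] C=[crate,mesh,plank,beam]

Answer: 4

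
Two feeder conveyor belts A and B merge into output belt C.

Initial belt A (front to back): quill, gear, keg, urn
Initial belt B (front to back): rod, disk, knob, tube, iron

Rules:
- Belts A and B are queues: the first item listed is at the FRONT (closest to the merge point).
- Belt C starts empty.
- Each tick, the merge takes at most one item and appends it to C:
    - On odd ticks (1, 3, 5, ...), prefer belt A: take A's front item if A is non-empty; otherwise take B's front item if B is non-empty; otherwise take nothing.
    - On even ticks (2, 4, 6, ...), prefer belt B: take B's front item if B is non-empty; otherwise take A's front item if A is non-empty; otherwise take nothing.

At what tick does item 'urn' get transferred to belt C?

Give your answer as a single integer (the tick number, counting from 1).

Tick 1: prefer A, take quill from A; A=[gear,keg,urn] B=[rod,disk,knob,tube,iron] C=[quill]
Tick 2: prefer B, take rod from B; A=[gear,keg,urn] B=[disk,knob,tube,iron] C=[quill,rod]
Tick 3: prefer A, take gear from A; A=[keg,urn] B=[disk,knob,tube,iron] C=[quill,rod,gear]
Tick 4: prefer B, take disk from B; A=[keg,urn] B=[knob,tube,iron] C=[quill,rod,gear,disk]
Tick 5: prefer A, take keg from A; A=[urn] B=[knob,tube,iron] C=[quill,rod,gear,disk,keg]
Tick 6: prefer B, take knob from B; A=[urn] B=[tube,iron] C=[quill,rod,gear,disk,keg,knob]
Tick 7: prefer A, take urn from A; A=[-] B=[tube,iron] C=[quill,rod,gear,disk,keg,knob,urn]

Answer: 7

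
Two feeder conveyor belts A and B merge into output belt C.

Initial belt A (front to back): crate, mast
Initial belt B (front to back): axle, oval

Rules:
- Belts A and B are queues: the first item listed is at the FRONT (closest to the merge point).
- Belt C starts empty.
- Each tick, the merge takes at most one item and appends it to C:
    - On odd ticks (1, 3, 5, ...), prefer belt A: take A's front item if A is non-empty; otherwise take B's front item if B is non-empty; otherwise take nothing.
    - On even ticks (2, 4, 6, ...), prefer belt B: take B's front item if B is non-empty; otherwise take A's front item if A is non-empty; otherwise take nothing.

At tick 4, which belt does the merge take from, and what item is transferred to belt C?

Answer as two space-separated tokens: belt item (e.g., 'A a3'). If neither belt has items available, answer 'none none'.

Answer: B oval

Derivation:
Tick 1: prefer A, take crate from A; A=[mast] B=[axle,oval] C=[crate]
Tick 2: prefer B, take axle from B; A=[mast] B=[oval] C=[crate,axle]
Tick 3: prefer A, take mast from A; A=[-] B=[oval] C=[crate,axle,mast]
Tick 4: prefer B, take oval from B; A=[-] B=[-] C=[crate,axle,mast,oval]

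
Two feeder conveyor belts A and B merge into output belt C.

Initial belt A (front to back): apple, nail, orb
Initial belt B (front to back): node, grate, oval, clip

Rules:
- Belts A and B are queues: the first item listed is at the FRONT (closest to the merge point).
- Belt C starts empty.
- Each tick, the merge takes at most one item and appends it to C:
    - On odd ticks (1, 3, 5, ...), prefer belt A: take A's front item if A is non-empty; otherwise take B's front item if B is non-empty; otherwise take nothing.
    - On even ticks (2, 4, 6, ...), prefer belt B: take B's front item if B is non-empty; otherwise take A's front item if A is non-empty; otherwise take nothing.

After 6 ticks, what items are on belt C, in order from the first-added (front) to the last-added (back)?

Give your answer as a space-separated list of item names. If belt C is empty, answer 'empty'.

Tick 1: prefer A, take apple from A; A=[nail,orb] B=[node,grate,oval,clip] C=[apple]
Tick 2: prefer B, take node from B; A=[nail,orb] B=[grate,oval,clip] C=[apple,node]
Tick 3: prefer A, take nail from A; A=[orb] B=[grate,oval,clip] C=[apple,node,nail]
Tick 4: prefer B, take grate from B; A=[orb] B=[oval,clip] C=[apple,node,nail,grate]
Tick 5: prefer A, take orb from A; A=[-] B=[oval,clip] C=[apple,node,nail,grate,orb]
Tick 6: prefer B, take oval from B; A=[-] B=[clip] C=[apple,node,nail,grate,orb,oval]

Answer: apple node nail grate orb oval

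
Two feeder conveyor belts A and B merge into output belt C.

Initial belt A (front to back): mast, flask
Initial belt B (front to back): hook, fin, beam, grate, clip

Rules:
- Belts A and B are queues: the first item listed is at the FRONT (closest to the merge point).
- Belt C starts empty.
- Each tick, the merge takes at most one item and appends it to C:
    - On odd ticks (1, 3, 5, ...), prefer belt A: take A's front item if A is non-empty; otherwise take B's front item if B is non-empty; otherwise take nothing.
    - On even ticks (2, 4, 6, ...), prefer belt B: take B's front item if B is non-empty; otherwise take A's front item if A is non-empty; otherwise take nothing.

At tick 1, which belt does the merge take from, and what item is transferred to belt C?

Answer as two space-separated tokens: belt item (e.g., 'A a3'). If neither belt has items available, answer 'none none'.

Answer: A mast

Derivation:
Tick 1: prefer A, take mast from A; A=[flask] B=[hook,fin,beam,grate,clip] C=[mast]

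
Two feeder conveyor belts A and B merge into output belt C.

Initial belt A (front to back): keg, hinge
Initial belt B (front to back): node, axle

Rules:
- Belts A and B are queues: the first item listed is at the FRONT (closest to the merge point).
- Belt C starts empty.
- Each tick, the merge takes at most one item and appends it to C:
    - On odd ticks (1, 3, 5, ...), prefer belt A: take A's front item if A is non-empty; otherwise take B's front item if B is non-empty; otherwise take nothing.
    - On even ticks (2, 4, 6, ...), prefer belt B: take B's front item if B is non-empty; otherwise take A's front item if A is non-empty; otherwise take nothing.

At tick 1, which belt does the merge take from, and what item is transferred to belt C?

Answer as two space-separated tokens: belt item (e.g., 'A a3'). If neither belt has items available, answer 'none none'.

Tick 1: prefer A, take keg from A; A=[hinge] B=[node,axle] C=[keg]

Answer: A keg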